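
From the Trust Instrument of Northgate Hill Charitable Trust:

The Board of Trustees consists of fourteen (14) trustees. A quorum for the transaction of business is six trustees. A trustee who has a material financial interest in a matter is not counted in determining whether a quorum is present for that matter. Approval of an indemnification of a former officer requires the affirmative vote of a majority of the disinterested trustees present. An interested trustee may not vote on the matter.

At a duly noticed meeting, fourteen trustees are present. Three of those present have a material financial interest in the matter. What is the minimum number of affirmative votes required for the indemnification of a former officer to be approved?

6

The indemnification of a former officer requires a majority of the disinterested trustees present (14 − 3 = 11).
A majority of 11 is 6.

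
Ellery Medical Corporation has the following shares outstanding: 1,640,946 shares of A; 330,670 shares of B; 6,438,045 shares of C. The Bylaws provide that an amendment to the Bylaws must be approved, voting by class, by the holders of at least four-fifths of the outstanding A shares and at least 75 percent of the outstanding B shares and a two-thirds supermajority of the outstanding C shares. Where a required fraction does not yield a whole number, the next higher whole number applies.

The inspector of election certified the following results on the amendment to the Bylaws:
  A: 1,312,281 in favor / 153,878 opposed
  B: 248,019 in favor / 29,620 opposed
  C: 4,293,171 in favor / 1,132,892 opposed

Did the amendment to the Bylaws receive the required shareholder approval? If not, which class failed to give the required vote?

A: 4/5 of 1640946 = 1312756.80, rounded up to 1312757; 1,312,757 required, 1,312,281 in favor — not approved.
B: 3/4 of 330670 = 248002.50, rounded up to 248003; 248,003 required, 248,019 in favor — approved.
C: 2/3 of 6438045 = 4292030; 4,292,030 required, 4,293,171 in favor — approved.

Not approved — the A shares did not give the required vote.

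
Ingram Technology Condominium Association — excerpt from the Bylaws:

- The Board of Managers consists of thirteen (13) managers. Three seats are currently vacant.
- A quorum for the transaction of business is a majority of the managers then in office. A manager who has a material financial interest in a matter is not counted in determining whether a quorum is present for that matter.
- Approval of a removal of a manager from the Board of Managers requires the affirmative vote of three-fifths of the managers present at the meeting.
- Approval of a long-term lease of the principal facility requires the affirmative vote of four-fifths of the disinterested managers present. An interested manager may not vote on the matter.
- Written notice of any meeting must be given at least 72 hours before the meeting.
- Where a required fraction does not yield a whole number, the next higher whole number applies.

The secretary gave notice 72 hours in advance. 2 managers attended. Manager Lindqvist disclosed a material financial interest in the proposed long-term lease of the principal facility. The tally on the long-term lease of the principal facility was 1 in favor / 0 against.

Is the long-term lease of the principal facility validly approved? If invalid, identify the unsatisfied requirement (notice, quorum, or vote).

Notice: 72 hours given; 72 required (72 ≥ 72). Satisfied.
Quorum: 2 present, but the 1 interested manager does not count, leaving 1. Quorum is 6. Not satisfied.
Vote: the long-term lease of the principal facility requires four-fifths of the disinterested managers present (2 − 1 = 1). 4/5 of 1 = 0.80, rounded up to 1, so 1 affirmative vote is needed; 1 voted in favor. Satisfied. (Moot — without a quorum no business can be validly transacted.)

Invalid — quorum requirement not satisfied.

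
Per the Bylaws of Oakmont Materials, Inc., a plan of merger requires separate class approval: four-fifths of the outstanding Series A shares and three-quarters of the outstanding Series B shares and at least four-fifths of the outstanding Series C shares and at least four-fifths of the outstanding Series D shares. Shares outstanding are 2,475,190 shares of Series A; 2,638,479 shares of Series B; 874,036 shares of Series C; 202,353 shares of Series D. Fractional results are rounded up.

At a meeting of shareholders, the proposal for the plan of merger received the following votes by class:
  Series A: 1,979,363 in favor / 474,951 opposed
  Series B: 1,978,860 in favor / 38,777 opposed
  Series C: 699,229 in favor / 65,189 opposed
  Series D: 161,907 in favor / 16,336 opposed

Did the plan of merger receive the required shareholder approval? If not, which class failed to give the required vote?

Series A: 4/5 of 2475190 = 1980152; 1,980,152 required, 1,979,363 in favor — not approved.
Series B: 3/4 of 2638479 = 1978859.25, rounded up to 1978860; 1,978,860 required, 1,978,860 in favor — approved.
Series C: 4/5 of 874036 = 699228.80, rounded up to 699229; 699,229 required, 699,229 in favor — approved.
Series D: 4/5 of 202353 = 161882.40, rounded up to 161883; 161,883 required, 161,907 in favor — approved.

Not approved — the Series A shares did not give the required vote.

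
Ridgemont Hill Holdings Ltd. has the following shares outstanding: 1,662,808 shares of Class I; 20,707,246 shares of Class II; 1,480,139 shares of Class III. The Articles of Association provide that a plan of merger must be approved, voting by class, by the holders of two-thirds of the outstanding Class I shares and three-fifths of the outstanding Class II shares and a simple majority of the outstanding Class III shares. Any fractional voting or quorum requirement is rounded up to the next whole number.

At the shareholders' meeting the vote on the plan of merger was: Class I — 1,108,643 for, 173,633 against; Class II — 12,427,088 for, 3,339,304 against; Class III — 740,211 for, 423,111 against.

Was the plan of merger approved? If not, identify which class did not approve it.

Approved — every class gave the required vote.

Class I: 2/3 of 1662808 = 1108538.67, rounded up to 1108539; 1,108,539 required, 1,108,643 in favor — approved.
Class II: 3/5 of 20707246 = 12424347.60, rounded up to 12424348; 12,424,348 required, 12,427,088 in favor — approved.
Class III: a majority of 1480139 is 740070; 740,070 required, 740,211 in favor — approved.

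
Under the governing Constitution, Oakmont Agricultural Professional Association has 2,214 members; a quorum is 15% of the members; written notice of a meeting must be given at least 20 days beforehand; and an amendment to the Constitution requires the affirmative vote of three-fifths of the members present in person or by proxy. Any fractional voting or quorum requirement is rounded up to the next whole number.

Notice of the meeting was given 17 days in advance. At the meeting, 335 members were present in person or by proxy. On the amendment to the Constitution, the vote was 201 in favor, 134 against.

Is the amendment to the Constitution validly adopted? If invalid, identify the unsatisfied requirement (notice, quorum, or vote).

Invalid — notice requirement not satisfied.

Notice: 17 days given; 20 required. Not satisfied.
Quorum: 15% of 2,214 = 332.10, rounded up to 333; 335 present. Satisfied.
Vote: requires three-fifths of those present (335); 3/5 of 335 = 201, so 201 needed; 201 in favor. Satisfied.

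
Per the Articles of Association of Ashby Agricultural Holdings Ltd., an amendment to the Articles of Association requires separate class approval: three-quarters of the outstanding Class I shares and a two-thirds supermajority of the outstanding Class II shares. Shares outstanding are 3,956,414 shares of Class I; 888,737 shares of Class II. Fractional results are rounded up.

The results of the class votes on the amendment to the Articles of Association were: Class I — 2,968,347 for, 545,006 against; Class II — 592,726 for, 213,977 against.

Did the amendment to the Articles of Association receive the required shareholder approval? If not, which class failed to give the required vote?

Approved — every class gave the required vote.

Class I: 3/4 of 3956414 = 2967310.50, rounded up to 2967311; 2,967,311 required, 2,968,347 in favor — approved.
Class II: 2/3 of 888737 = 592491.33, rounded up to 592492; 592,492 required, 592,726 in favor — approved.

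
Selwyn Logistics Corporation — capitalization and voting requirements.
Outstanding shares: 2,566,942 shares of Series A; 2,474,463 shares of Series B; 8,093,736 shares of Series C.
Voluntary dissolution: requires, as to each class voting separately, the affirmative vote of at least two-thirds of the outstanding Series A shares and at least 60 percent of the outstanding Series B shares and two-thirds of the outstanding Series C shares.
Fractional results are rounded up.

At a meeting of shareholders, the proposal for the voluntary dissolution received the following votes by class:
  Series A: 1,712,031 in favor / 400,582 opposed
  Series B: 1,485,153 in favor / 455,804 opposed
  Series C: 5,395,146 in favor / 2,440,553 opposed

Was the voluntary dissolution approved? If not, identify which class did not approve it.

Not approved — the Series C shares did not give the required vote.

Series A: 2/3 of 2566942 = 1711294.67, rounded up to 1711295; 1,711,295 required, 1,712,031 in favor — approved.
Series B: 3/5 of 2474463 = 1484677.80, rounded up to 1484678; 1,484,678 required, 1,485,153 in favor — approved.
Series C: 2/3 of 8093736 = 5395824; 5,395,824 required, 5,395,146 in favor — not approved.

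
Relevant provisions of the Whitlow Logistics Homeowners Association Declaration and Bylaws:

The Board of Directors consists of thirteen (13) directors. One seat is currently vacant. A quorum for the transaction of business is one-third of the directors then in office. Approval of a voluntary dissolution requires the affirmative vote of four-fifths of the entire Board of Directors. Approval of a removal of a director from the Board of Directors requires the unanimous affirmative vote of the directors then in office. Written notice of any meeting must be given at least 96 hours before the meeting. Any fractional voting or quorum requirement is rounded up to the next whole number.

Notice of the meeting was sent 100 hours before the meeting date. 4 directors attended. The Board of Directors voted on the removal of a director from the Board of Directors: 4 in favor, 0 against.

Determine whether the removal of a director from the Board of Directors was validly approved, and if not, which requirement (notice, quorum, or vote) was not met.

Notice: 100 hours given; 96 required (100 ≥ 96). Satisfied.
Quorum: 4 present; quorum is 4. Satisfied.
Vote: the removal of a director from the Board of Directors requires the unanimous vote of the directors then in office (12). Unanimous means all 12, so 12 affirmative votes are needed; 4 voted in favor. Not satisfied.

Invalid — vote requirement not satisfied.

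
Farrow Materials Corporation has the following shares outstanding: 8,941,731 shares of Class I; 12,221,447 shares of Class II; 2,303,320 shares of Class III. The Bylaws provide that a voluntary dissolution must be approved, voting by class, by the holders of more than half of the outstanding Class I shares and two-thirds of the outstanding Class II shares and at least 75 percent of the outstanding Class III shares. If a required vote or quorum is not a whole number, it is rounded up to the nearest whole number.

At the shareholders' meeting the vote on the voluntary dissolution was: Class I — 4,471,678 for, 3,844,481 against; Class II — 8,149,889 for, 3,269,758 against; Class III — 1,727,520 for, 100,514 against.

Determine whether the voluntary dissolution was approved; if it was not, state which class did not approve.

Class I: a majority of 8941731 is 4470866; 4,470,866 required, 4,471,678 in favor — approved.
Class II: 2/3 of 12221447 = 8147631.33, rounded up to 8147632; 8,147,632 required, 8,149,889 in favor — approved.
Class III: 3/4 of 2303320 = 1727490; 1,727,490 required, 1,727,520 in favor — approved.

Approved — every class gave the required vote.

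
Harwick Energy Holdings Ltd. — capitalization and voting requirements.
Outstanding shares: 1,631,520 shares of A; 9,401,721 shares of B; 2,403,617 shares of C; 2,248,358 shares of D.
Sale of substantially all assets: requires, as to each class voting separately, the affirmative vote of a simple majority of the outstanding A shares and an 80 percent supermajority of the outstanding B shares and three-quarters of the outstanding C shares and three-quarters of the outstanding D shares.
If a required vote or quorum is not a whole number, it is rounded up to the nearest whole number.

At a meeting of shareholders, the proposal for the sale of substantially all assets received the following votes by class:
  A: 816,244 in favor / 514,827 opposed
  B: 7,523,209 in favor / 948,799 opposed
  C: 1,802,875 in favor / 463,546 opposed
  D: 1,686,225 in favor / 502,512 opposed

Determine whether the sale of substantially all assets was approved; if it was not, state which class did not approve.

Not approved — the D shares did not give the required vote.

A: a majority of 1631520 is 815761; 815,761 required, 816,244 in favor — approved.
B: 4/5 of 9401721 = 7521376.80, rounded up to 7521377; 7,521,377 required, 7,523,209 in favor — approved.
C: 3/4 of 2403617 = 1802712.75, rounded up to 1802713; 1,802,713 required, 1,802,875 in favor — approved.
D: 3/4 of 2248358 = 1686268.50, rounded up to 1686269; 1,686,269 required, 1,686,225 in favor — not approved.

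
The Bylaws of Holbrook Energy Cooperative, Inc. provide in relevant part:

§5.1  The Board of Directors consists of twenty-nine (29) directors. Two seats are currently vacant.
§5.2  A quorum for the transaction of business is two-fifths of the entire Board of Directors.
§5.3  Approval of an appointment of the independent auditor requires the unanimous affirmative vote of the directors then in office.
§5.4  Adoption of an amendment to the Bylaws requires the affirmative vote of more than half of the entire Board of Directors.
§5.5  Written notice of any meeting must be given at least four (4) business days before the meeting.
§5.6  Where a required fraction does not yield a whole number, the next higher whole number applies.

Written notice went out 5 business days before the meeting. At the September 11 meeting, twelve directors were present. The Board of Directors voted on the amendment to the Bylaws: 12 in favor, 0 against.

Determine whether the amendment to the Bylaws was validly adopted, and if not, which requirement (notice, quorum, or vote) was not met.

Invalid — vote requirement not satisfied.

Notice: 5 business days given; 4 required (5 ≥ 4). Satisfied.
Quorum: 12 present; quorum is 12. Satisfied.
Vote: the amendment to the Bylaws requires a majority of the entire Board of Directors (29). A majority of 29 is 15, so 15 affirmative votes are needed; 12 voted in favor. Not satisfied.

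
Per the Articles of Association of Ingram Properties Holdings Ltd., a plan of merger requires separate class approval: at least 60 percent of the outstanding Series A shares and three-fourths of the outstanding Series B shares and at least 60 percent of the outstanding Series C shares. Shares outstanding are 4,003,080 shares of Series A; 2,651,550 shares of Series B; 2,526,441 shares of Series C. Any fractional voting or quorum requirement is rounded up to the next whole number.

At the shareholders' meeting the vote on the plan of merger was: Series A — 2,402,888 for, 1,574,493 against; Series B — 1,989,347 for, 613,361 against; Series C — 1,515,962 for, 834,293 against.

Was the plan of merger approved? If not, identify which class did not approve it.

Series A: 3/5 of 4003080 = 2401848; 2,401,848 required, 2,402,888 in favor — approved.
Series B: 3/4 of 2651550 = 1988662.50, rounded up to 1988663; 1,988,663 required, 1,989,347 in favor — approved.
Series C: 3/5 of 2526441 = 1515864.60, rounded up to 1515865; 1,515,865 required, 1,515,962 in favor — approved.

Approved — every class gave the required vote.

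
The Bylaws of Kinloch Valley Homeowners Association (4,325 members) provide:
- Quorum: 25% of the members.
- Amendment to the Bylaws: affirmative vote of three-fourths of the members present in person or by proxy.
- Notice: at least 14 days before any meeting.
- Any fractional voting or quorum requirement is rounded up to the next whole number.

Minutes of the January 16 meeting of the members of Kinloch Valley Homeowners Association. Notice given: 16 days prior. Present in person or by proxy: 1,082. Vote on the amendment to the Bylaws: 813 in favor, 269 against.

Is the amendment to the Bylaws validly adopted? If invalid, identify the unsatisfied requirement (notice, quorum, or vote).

Notice: 16 days given; 14 required. Satisfied.
Quorum: 25% of 4,325 = 1,081.25, rounded up to 1,082; 1,082 present. Satisfied.
Vote: requires three-fourths of those present (1,082); 3/4 of 1082 = 811.50, rounded up to 812, so 812 needed; 813 in favor. Satisfied.

Valid — all requirements satisfied.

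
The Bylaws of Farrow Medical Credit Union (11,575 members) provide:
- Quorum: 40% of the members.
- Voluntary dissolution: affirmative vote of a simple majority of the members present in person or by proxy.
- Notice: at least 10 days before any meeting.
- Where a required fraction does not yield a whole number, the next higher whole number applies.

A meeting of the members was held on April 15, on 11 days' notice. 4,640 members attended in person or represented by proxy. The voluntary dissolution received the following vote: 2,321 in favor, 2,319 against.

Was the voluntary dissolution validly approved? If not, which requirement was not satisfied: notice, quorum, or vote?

Notice: 11 days given; 10 required. Satisfied.
Quorum: 40% of 11,575 = 4,630; 4,640 present. Satisfied.
Vote: requires a majority of those present (4,640); a majority of 4640 is 2321, so 2,321 needed; 2,321 in favor. Satisfied.

Valid — all requirements satisfied.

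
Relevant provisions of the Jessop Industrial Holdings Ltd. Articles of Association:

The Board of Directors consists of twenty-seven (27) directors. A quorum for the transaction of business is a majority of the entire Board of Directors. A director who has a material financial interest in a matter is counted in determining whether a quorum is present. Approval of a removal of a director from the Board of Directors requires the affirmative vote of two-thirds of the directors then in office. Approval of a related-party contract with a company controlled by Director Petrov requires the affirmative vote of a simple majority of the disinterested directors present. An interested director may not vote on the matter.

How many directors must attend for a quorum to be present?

A majority of 27 is 14.

14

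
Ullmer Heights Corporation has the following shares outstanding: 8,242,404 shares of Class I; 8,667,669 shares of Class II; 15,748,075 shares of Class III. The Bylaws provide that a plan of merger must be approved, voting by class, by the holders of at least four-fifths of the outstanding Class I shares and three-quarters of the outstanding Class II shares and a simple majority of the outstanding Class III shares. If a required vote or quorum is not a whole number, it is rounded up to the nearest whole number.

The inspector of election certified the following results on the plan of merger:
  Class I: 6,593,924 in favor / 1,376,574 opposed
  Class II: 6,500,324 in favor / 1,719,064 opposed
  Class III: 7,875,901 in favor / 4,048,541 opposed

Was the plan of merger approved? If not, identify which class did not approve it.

Not approved — the Class II shares did not give the required vote.

Class I: 4/5 of 8242404 = 6593923.20, rounded up to 6593924; 6,593,924 required, 6,593,924 in favor — approved.
Class II: 3/4 of 8667669 = 6500751.75, rounded up to 6500752; 6,500,752 required, 6,500,324 in favor — not approved.
Class III: a majority of 15748075 is 7874038; 7,874,038 required, 7,875,901 in favor — approved.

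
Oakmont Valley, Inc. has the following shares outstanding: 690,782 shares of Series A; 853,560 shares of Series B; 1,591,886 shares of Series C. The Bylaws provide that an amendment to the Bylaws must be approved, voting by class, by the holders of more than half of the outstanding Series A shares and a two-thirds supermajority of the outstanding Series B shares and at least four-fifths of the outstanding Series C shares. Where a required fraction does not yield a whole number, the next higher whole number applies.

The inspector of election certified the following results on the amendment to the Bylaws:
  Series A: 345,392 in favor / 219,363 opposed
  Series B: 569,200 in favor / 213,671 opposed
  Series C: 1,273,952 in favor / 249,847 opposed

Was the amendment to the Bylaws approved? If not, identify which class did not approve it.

Series A: a majority of 690782 is 345392; 345,392 required, 345,392 in favor — approved.
Series B: 2/3 of 853560 = 569040; 569,040 required, 569,200 in favor — approved.
Series C: 4/5 of 1591886 = 1273508.80, rounded up to 1273509; 1,273,509 required, 1,273,952 in favor — approved.

Approved — every class gave the required vote.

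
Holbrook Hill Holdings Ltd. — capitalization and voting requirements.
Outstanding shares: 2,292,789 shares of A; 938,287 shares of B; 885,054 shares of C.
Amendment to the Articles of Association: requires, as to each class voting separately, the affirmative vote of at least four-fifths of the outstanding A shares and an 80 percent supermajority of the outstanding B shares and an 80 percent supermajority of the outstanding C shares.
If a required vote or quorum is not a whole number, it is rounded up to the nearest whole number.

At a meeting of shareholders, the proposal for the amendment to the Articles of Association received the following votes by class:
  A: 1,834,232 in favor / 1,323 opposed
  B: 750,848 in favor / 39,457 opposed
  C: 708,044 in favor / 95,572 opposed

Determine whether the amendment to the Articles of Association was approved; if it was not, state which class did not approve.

Approved — every class gave the required vote.

A: 4/5 of 2292789 = 1834231.20, rounded up to 1834232; 1,834,232 required, 1,834,232 in favor — approved.
B: 4/5 of 938287 = 750629.60, rounded up to 750630; 750,630 required, 750,848 in favor — approved.
C: 4/5 of 885054 = 708043.20, rounded up to 708044; 708,044 required, 708,044 in favor — approved.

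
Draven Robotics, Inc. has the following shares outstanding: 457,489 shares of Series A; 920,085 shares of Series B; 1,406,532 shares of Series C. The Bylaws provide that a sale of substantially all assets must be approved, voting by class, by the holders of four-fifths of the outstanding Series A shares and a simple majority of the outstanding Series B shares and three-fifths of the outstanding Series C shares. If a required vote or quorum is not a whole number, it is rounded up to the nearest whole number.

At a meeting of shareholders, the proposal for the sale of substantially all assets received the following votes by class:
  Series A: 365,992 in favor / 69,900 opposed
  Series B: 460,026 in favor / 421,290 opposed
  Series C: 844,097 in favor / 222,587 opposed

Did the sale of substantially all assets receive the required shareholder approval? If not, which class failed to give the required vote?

Series A: 4/5 of 457489 = 365991.20, rounded up to 365992; 365,992 required, 365,992 in favor — approved.
Series B: a majority of 920085 is 460043; 460,043 required, 460,026 in favor — not approved.
Series C: 3/5 of 1406532 = 843919.20, rounded up to 843920; 843,920 required, 844,097 in favor — approved.

Not approved — the Series B shares did not give the required vote.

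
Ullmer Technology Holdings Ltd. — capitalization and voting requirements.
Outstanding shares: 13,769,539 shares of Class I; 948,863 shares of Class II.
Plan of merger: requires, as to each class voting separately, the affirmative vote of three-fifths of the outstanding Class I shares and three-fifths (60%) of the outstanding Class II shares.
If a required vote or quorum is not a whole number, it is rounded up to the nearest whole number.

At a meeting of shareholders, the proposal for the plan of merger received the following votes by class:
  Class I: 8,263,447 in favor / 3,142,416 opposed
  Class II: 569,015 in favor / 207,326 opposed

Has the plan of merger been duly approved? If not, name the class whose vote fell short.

Not approved — the Class II shares did not give the required vote.

Class I: 3/5 of 13769539 = 8261723.40, rounded up to 8261724; 8,261,724 required, 8,263,447 in favor — approved.
Class II: 3/5 of 948863 = 569317.80, rounded up to 569318; 569,318 required, 569,015 in favor — not approved.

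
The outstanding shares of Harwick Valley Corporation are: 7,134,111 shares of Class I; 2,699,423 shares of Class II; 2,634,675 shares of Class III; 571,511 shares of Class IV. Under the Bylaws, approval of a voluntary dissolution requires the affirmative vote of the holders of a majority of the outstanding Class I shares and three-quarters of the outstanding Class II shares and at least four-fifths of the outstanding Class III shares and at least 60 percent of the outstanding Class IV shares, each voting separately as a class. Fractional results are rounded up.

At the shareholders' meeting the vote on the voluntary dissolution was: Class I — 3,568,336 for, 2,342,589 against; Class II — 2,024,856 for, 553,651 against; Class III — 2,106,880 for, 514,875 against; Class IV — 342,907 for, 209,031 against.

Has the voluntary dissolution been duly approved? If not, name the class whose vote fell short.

Class I: a majority of 7134111 is 3567056; 3,567,056 required, 3,568,336 in favor — approved.
Class II: 3/4 of 2699423 = 2024567.25, rounded up to 2024568; 2,024,568 required, 2,024,856 in favor — approved.
Class III: 4/5 of 2634675 = 2107740; 2,107,740 required, 2,106,880 in favor — not approved.
Class IV: 3/5 of 571511 = 342906.60, rounded up to 342907; 342,907 required, 342,907 in favor — approved.

Not approved — the Class III shares did not give the required vote.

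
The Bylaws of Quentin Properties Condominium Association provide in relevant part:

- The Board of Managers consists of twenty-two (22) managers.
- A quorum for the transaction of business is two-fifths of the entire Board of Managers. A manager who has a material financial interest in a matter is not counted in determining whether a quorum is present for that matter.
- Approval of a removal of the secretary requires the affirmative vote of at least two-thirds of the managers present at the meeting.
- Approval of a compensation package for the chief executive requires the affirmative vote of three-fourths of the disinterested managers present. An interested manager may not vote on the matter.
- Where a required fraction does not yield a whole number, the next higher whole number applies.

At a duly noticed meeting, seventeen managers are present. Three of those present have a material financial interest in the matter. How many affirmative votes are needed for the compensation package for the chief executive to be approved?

The compensation package for the chief executive requires three-fourths of the disinterested managers present (17 − 3 = 14).
3/4 of 14 = 10.50, rounded up to 11.

11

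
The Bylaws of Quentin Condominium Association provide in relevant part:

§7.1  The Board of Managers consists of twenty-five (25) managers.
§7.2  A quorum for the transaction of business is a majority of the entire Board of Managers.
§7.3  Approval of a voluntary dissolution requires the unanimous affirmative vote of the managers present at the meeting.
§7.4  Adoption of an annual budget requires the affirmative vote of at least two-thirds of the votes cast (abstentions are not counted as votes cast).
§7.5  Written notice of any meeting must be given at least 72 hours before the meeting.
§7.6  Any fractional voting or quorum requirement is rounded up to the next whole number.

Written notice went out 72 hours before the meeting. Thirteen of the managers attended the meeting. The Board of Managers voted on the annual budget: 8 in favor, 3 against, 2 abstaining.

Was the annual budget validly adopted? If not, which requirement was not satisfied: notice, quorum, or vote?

Valid — all requirements satisfied.

Notice: 72 hours given; 72 required (72 ≥ 72). Satisfied.
Quorum: 13 present; quorum is 13. Satisfied.
Vote: the annual budget requires two-thirds of the votes cast (13 present − 2 abstaining = 11). 2/3 of 11 = 7.33, rounded up to 8, so 8 affirmative votes are needed; 8 voted in favor. Satisfied.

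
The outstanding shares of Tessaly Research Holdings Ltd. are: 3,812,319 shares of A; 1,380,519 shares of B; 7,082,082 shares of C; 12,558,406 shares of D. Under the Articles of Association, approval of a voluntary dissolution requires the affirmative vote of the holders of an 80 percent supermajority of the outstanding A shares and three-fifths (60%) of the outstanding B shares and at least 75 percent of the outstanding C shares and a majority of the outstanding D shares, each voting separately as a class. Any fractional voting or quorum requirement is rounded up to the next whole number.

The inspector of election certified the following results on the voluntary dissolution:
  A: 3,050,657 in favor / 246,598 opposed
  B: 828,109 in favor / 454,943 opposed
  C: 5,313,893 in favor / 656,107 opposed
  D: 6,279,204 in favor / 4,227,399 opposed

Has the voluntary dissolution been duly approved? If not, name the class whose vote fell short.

A: 4/5 of 3812319 = 3049855.20, rounded up to 3049856; 3,049,856 required, 3,050,657 in favor — approved.
B: 3/5 of 1380519 = 828311.40, rounded up to 828312; 828,312 required, 828,109 in favor — not approved.
C: 3/4 of 7082082 = 5311561.50, rounded up to 5311562; 5,311,562 required, 5,313,893 in favor — approved.
D: a majority of 12558406 is 6279204; 6,279,204 required, 6,279,204 in favor — approved.

Not approved — the B shares did not give the required vote.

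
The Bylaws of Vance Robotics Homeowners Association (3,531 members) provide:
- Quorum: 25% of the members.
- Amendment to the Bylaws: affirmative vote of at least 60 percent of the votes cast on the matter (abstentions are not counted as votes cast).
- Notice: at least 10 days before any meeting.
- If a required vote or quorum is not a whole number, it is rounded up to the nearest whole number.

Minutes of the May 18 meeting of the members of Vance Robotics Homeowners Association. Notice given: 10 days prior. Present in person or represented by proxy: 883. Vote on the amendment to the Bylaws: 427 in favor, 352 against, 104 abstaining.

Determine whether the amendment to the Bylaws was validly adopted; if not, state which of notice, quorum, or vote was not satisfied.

Invalid — vote requirement not satisfied.

Notice: 10 days given; 10 required. Satisfied.
Quorum: 25% of 3,531 = 882.75, rounded up to 883; 883 present. Satisfied.
Vote: requires three-fifths of the votes cast (883 − 104 abstaining = 779); 3/5 of 779 = 467.40, rounded up to 468, so 468 needed; 427 in favor. Not satisfied.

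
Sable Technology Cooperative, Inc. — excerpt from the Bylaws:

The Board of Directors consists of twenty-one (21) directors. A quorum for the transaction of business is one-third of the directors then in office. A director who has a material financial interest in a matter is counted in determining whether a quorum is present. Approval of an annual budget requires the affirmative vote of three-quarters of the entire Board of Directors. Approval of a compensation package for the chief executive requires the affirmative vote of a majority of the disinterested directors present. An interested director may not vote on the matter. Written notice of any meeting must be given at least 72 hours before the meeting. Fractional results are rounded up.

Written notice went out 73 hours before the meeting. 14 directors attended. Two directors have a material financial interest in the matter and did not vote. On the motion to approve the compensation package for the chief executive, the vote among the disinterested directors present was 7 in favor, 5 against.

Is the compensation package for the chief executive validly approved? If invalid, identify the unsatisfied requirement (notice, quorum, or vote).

Notice: 73 hours given; 72 required (73 ≥ 72). Satisfied.
Quorum: 14 present (interested directors count toward quorum); quorum is 7. Satisfied.
Vote: the compensation package for the chief executive requires a majority of the disinterested directors present (14 − 2 = 12). A majority of 12 is 7, so 7 affirmative votes are needed; 7 voted in favor. Satisfied.

Valid — all requirements satisfied.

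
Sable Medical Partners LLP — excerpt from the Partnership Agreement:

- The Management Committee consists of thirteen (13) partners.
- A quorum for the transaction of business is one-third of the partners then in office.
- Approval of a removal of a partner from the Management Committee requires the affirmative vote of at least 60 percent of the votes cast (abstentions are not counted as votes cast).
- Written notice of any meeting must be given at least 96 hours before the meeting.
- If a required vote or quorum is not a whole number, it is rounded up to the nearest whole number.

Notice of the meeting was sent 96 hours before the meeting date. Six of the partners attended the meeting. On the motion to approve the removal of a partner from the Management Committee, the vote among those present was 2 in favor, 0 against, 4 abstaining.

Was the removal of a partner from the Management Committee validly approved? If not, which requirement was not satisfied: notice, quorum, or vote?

Notice: 96 hours given; 96 required (96 ≥ 96). Satisfied.
Quorum: 6 present; quorum is 5. Satisfied.
Vote: the removal of a partner from the Management Committee requires three-fifths of the votes cast (6 present − 4 abstaining = 2). 3/5 of 2 = 1.20, rounded up to 2, so 2 affirmative votes are needed; 2 voted in favor. Satisfied.

Valid — all requirements satisfied.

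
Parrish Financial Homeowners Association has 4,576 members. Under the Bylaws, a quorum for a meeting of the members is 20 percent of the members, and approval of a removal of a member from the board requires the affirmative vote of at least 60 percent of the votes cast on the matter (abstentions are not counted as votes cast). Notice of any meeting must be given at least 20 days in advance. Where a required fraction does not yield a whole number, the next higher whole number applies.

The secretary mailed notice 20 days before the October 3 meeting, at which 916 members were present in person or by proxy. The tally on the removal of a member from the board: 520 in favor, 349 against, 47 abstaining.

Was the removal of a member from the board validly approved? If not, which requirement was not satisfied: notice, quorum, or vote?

Notice: 20 days given; 20 required. Satisfied.
Quorum: 20% of 4,576 = 915.20, rounded up to 916; 916 present. Satisfied.
Vote: requires three-fifths of the votes cast (916 − 47 abstaining = 869); 3/5 of 869 = 521.40, rounded up to 522, so 522 needed; 520 in favor. Not satisfied.

Invalid — vote requirement not satisfied.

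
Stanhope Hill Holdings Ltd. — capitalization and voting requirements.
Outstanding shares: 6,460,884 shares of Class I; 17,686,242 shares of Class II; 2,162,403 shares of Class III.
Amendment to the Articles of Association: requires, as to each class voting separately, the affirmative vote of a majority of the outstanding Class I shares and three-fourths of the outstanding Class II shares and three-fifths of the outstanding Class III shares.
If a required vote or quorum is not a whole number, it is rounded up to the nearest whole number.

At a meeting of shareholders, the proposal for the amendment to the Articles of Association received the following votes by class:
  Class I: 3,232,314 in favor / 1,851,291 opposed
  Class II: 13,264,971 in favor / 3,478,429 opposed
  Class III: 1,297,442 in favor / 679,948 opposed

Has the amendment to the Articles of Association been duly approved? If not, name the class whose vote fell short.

Approved — every class gave the required vote.

Class I: a majority of 6460884 is 3230443; 3,230,443 required, 3,232,314 in favor — approved.
Class II: 3/4 of 17686242 = 13264681.50, rounded up to 13264682; 13,264,682 required, 13,264,971 in favor — approved.
Class III: 3/5 of 2162403 = 1297441.80, rounded up to 1297442; 1,297,442 required, 1,297,442 in favor — approved.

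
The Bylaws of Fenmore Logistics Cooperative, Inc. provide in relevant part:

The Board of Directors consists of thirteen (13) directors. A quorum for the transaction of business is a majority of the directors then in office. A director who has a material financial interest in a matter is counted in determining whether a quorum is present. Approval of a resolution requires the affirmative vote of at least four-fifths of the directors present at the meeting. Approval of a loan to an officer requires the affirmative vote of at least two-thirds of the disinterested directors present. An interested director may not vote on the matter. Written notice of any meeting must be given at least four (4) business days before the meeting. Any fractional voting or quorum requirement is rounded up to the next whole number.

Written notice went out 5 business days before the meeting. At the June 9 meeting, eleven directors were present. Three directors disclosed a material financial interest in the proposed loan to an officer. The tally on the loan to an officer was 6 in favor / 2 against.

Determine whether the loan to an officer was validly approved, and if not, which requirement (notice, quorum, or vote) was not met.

Valid — all requirements satisfied.

Notice: 5 business days given; 4 required (5 ≥ 4). Satisfied.
Quorum: 11 present (interested directors count toward quorum); quorum is 7. Satisfied.
Vote: the loan to an officer requires two-thirds of the disinterested directors present (11 − 3 = 8). 2/3 of 8 = 5.33, rounded up to 6, so 6 affirmative votes are needed; 6 voted in favor. Satisfied.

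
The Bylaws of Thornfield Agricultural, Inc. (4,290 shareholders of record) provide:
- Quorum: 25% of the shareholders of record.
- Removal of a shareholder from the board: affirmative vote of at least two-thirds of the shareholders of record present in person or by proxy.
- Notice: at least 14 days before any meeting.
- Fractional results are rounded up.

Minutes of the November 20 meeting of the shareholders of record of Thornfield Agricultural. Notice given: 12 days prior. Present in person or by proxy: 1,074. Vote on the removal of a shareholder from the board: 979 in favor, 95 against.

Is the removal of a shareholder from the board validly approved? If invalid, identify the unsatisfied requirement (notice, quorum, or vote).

Notice: 12 days given; 14 required. Not satisfied.
Quorum: 25% of 4,290 = 1,072.50, rounded up to 1,073; 1,074 present. Satisfied.
Vote: requires two-thirds of those present (1,074); 2/3 of 1074 = 716, so 716 needed; 979 in favor. Satisfied.

Invalid — notice requirement not satisfied.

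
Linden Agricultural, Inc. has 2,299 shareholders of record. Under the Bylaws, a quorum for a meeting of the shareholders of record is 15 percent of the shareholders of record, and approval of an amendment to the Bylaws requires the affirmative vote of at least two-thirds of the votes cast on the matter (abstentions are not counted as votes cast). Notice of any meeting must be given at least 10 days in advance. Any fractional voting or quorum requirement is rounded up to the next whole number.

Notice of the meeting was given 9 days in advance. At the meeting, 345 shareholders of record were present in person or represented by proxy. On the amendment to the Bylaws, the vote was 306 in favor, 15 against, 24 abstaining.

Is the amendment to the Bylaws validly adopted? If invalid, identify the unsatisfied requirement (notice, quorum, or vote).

Notice: 9 days given; 10 required. Not satisfied.
Quorum: 15% of 2,299 = 344.85, rounded up to 345; 345 present. Satisfied.
Vote: requires two-thirds of the votes cast (345 − 24 abstaining = 321); 2/3 of 321 = 214, so 214 needed; 306 in favor. Satisfied.

Invalid — notice requirement not satisfied.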